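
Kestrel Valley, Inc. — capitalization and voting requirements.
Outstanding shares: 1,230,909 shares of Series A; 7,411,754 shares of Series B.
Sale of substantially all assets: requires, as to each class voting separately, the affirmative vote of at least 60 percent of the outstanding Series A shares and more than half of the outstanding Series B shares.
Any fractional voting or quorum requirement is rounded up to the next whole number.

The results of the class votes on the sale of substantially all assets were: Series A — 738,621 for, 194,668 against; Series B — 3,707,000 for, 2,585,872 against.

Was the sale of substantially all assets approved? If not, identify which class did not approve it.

Series A: 3/5 of 1230909 = 738545.40, rounded up to 738546; 738,546 required, 738,621 in favor — approved.
Series B: a majority of 7411754 is 3705878; 3,705,878 required, 3,707,000 in favor — approved.

Approved — every class gave the required vote.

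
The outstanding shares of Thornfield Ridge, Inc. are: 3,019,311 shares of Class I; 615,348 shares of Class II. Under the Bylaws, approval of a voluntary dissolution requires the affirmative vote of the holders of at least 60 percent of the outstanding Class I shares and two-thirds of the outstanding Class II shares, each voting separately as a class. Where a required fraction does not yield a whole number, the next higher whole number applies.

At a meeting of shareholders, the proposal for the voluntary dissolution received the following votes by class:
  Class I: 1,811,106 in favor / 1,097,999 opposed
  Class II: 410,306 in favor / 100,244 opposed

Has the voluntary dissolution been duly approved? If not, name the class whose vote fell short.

Class I: 3/5 of 3019311 = 1811586.60, rounded up to 1811587; 1,811,587 required, 1,811,106 in favor — not approved.
Class II: 2/3 of 615348 = 410232; 410,232 required, 410,306 in favor — approved.

Not approved — the Class I shares did not give the required vote.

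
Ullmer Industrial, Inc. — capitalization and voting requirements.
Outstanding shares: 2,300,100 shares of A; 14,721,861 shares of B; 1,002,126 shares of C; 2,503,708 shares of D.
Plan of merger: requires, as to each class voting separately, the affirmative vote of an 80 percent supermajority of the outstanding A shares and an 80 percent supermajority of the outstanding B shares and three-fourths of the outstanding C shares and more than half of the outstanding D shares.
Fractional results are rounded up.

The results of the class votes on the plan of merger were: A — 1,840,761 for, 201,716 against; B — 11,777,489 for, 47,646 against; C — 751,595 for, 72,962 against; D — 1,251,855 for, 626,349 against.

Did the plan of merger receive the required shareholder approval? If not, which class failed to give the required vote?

A: 4/5 of 2300100 = 1840080; 1,840,080 required, 1,840,761 in favor — approved.
B: 4/5 of 14721861 = 11777488.80, rounded up to 11777489; 11,777,489 required, 11,777,489 in favor — approved.
C: 3/4 of 1002126 = 751594.50, rounded up to 751595; 751,595 required, 751,595 in favor — approved.
D: a majority of 2503708 is 1251855; 1,251,855 required, 1,251,855 in favor — approved.

Approved — every class gave the required vote.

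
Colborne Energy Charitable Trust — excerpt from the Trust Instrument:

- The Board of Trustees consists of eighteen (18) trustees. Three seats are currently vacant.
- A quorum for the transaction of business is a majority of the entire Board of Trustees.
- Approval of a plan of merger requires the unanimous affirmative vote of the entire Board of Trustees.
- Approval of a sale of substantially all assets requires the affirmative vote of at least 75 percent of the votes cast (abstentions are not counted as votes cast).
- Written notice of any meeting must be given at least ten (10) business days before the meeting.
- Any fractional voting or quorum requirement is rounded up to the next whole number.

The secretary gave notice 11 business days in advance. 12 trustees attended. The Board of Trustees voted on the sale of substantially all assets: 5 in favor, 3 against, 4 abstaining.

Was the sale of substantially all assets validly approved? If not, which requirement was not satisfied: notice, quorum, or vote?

Invalid — vote requirement not satisfied.

Notice: 11 business days given; 10 required (11 ≥ 10). Satisfied.
Quorum: 12 present; quorum is 10. Satisfied.
Vote: the sale of substantially all assets requires three-fourths of the votes cast (12 present − 4 abstaining = 8). 3/4 of 8 = 6, so 6 affirmative votes are needed; 5 voted in favor. Not satisfied.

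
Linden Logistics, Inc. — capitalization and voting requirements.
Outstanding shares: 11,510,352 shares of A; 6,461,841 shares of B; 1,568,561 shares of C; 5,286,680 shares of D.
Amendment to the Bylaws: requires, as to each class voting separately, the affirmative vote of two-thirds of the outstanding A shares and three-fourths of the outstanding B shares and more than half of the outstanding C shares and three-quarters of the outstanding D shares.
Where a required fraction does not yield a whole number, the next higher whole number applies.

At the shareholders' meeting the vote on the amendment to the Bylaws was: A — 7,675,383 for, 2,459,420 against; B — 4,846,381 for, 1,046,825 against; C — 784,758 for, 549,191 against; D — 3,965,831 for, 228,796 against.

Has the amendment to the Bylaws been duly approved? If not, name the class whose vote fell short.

Approved — every class gave the required vote.

A: 2/3 of 11510352 = 7673568; 7,673,568 required, 7,675,383 in favor — approved.
B: 3/4 of 6461841 = 4846380.75, rounded up to 4846381; 4,846,381 required, 4,846,381 in favor — approved.
C: a majority of 1568561 is 784281; 784,281 required, 784,758 in favor — approved.
D: 3/4 of 5286680 = 3965010; 3,965,010 required, 3,965,831 in favor — approved.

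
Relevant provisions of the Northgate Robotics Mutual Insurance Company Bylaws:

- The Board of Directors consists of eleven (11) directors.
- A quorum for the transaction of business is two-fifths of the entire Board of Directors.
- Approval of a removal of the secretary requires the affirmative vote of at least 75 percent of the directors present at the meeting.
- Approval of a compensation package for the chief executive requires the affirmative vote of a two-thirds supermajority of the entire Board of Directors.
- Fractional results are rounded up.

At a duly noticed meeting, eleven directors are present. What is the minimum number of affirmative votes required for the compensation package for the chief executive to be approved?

The compensation package for the chief executive requires two-thirds of the entire Board of Directors (11).
2/3 of 11 = 7.33, rounded up to 8.

8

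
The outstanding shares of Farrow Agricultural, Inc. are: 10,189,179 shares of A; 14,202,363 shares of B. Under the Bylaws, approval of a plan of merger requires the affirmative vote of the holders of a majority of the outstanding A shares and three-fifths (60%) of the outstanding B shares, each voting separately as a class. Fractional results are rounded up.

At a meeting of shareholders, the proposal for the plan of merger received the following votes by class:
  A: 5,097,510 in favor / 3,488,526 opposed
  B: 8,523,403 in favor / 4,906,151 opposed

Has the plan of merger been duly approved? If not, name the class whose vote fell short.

Approved — every class gave the required vote.

A: a majority of 10189179 is 5094590; 5,094,590 required, 5,097,510 in favor — approved.
B: 3/5 of 14202363 = 8521417.80, rounded up to 8521418; 8,521,418 required, 8,523,403 in favor — approved.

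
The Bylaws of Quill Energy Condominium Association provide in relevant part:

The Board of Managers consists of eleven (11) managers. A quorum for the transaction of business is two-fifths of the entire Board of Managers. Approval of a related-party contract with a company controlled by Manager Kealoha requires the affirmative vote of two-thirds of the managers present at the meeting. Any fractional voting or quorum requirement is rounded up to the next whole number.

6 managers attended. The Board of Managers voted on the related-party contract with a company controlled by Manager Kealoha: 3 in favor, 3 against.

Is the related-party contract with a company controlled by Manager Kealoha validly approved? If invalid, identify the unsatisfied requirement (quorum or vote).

Quorum: 6 present; quorum is 5. Satisfied.
Vote: the related-party contract with a company controlled by Manager Kealoha requires two-thirds of the managers present (6). 2/3 of 6 = 4, so 4 affirmative votes are needed; 3 voted in favor. Not satisfied.

Invalid — vote requirement not satisfied.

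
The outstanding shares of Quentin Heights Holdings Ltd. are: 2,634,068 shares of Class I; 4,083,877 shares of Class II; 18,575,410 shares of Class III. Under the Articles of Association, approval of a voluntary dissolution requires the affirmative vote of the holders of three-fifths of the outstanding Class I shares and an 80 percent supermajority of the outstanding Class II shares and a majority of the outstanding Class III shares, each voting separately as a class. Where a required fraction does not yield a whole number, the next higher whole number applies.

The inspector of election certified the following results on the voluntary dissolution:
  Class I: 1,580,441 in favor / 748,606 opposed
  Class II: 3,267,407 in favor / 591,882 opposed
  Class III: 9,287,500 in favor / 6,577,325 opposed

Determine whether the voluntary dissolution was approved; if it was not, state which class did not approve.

Not approved — the Class III shares did not give the required vote.

Class I: 3/5 of 2634068 = 1580440.80, rounded up to 1580441; 1,580,441 required, 1,580,441 in favor — approved.
Class II: 4/5 of 4083877 = 3267101.60, rounded up to 3267102; 3,267,102 required, 3,267,407 in favor — approved.
Class III: a majority of 18575410 is 9287706; 9,287,706 required, 9,287,500 in favor — not approved.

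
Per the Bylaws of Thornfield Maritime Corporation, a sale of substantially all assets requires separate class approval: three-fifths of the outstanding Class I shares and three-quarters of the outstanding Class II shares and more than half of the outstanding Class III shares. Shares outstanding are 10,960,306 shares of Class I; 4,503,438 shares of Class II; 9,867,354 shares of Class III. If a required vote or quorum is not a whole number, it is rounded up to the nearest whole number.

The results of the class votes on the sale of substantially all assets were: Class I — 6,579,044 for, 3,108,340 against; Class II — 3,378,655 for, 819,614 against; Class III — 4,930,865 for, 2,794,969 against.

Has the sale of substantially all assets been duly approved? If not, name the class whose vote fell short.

Class I: 3/5 of 10960306 = 6576183.60, rounded up to 6576184; 6,576,184 required, 6,579,044 in favor — approved.
Class II: 3/4 of 4503438 = 3377578.50, rounded up to 3377579; 3,377,579 required, 3,378,655 in favor — approved.
Class III: a majority of 9867354 is 4933678; 4,933,678 required, 4,930,865 in favor — not approved.

Not approved — the Class III shares did not give the required vote.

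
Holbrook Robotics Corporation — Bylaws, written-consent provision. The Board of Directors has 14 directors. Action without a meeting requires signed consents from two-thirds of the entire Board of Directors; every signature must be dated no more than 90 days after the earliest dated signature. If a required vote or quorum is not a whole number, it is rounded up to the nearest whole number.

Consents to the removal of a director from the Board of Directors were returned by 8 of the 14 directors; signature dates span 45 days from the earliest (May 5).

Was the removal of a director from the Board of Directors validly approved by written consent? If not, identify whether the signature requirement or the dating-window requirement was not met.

Not effective — insufficient signatures.

Signatures required: two-thirds of 14 — 2/3 of 14 = 9.33, rounded up to 10, so 10 needed; 8 signed. Insufficient.
Dating window: the latest signature is 45 days after the earliest; the limit is 90 days. Within the window.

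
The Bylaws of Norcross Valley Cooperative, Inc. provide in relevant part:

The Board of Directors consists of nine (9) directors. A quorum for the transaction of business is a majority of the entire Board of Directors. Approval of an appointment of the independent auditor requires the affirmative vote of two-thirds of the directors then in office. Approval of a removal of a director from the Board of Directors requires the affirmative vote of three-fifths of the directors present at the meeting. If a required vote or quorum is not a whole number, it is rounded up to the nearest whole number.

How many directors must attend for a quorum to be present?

A majority of 9 is 5.

5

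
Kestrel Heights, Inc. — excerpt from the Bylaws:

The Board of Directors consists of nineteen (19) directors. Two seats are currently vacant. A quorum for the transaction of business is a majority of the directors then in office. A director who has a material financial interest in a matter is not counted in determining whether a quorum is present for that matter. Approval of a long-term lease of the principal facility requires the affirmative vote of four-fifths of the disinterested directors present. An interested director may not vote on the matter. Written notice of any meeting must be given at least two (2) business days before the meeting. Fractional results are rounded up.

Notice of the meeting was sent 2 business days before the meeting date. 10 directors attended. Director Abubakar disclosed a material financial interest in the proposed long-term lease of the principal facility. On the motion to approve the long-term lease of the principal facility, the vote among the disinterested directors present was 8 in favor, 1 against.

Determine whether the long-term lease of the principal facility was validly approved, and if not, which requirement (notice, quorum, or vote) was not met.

Notice: 2 business days given; 2 required (2 ≥ 2). Satisfied.
Quorum: 10 present, but the 1 interested director does not count, leaving 9. Quorum is 9. Satisfied.
Vote: the long-term lease of the principal facility requires four-fifths of the disinterested directors present (10 − 1 = 9). 4/5 of 9 = 7.20, rounded up to 8, so 8 affirmative votes are needed; 8 voted in favor. Satisfied.

Valid — all requirements satisfied.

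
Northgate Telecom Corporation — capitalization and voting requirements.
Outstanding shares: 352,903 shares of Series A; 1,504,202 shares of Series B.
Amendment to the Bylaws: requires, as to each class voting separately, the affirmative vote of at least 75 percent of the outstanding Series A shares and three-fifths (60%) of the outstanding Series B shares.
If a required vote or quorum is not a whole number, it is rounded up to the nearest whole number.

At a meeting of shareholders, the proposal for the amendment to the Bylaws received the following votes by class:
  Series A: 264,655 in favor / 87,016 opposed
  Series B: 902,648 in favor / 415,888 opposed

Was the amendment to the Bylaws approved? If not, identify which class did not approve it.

Series A: 3/4 of 352903 = 264677.25, rounded up to 264678; 264,678 required, 264,655 in favor — not approved.
Series B: 3/5 of 1504202 = 902521.20, rounded up to 902522; 902,522 required, 902,648 in favor — approved.

Not approved — the Series A shares did not give the required vote.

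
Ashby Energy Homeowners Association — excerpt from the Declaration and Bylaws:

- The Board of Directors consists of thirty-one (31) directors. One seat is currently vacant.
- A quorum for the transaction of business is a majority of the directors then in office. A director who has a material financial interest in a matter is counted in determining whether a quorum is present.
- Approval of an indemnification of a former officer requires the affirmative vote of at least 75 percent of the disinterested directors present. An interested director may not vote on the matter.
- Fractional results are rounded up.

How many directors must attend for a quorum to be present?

A majority of 30 is 16.

16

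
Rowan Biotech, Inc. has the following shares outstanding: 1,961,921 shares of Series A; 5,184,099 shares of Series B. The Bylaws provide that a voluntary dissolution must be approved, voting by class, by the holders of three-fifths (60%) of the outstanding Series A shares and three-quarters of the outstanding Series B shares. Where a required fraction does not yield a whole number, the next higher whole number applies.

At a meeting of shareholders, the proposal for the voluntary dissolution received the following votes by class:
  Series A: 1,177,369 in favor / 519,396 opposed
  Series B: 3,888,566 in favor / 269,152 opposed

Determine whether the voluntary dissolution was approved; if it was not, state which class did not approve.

Series A: 3/5 of 1961921 = 1177152.60, rounded up to 1177153; 1,177,153 required, 1,177,369 in favor — approved.
Series B: 3/4 of 5184099 = 3888074.25, rounded up to 3888075; 3,888,075 required, 3,888,566 in favor — approved.

Approved — every class gave the required vote.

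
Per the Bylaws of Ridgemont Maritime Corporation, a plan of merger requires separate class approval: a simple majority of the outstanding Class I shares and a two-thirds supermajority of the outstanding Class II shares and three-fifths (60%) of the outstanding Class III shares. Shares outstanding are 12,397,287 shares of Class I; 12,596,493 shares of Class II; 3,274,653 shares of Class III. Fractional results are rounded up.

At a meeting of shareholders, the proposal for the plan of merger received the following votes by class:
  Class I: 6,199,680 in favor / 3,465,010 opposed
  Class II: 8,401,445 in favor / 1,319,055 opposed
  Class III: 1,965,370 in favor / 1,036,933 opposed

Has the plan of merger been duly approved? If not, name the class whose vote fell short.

Class I: a majority of 12397287 is 6198644; 6,198,644 required, 6,199,680 in favor — approved.
Class II: 2/3 of 12596493 = 8397662; 8,397,662 required, 8,401,445 in favor — approved.
Class III: 3/5 of 3274653 = 1964791.80, rounded up to 1964792; 1,964,792 required, 1,965,370 in favor — approved.

Approved — every class gave the required vote.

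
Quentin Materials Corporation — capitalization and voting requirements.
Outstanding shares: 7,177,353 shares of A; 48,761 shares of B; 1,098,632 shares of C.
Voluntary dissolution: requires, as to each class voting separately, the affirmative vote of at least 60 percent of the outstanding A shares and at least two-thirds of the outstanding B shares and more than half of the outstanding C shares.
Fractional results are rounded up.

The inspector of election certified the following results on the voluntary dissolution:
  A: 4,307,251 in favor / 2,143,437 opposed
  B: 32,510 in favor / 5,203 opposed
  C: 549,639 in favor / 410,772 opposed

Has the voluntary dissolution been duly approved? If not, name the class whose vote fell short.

Approved — every class gave the required vote.

A: 3/5 of 7177353 = 4306411.80, rounded up to 4306412; 4,306,412 required, 4,307,251 in favor — approved.
B: 2/3 of 48761 = 32507.33, rounded up to 32508; 32,508 required, 32,510 in favor — approved.
C: a majority of 1098632 is 549317; 549,317 required, 549,639 in favor — approved.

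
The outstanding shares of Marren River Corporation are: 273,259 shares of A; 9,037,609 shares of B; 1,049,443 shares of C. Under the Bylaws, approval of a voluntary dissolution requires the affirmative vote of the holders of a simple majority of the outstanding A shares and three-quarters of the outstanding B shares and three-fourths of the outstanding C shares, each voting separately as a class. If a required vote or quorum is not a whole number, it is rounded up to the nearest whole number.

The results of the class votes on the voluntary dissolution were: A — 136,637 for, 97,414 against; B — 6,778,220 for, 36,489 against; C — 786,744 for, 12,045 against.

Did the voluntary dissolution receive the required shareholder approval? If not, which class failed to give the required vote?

A: a majority of 273259 is 136630; 136,630 required, 136,637 in favor — approved.
B: 3/4 of 9037609 = 6778206.75, rounded up to 6778207; 6,778,207 required, 6,778,220 in favor — approved.
C: 3/4 of 1049443 = 787082.25, rounded up to 787083; 787,083 required, 786,744 in favor — not approved.

Not approved — the C shares did not give the required vote.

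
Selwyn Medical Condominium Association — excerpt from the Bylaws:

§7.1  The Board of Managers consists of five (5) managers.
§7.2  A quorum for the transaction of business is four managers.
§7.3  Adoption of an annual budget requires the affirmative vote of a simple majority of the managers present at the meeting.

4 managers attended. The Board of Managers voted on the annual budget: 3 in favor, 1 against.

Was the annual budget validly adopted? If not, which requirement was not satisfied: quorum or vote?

Quorum: 4 present; quorum is 4. Satisfied.
Vote: the annual budget requires a majority of the managers present (4). A majority of 4 is 3, so 3 affirmative votes are needed; 3 voted in favor. Satisfied.

Valid — all requirements satisfied.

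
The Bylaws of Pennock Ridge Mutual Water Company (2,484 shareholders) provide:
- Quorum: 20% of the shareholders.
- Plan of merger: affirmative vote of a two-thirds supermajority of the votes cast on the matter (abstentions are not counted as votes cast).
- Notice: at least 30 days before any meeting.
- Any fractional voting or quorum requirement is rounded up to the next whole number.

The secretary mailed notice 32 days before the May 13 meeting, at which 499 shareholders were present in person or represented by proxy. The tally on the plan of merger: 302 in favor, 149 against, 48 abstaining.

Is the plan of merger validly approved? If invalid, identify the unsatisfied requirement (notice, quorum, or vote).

Valid — all requirements satisfied.

Notice: 32 days given; 30 required. Satisfied.
Quorum: 20% of 2,484 = 496.80, rounded up to 497; 499 present. Satisfied.
Vote: requires two-thirds of the votes cast (499 − 48 abstaining = 451); 2/3 of 451 = 300.67, rounded up to 301, so 301 needed; 302 in favor. Satisfied.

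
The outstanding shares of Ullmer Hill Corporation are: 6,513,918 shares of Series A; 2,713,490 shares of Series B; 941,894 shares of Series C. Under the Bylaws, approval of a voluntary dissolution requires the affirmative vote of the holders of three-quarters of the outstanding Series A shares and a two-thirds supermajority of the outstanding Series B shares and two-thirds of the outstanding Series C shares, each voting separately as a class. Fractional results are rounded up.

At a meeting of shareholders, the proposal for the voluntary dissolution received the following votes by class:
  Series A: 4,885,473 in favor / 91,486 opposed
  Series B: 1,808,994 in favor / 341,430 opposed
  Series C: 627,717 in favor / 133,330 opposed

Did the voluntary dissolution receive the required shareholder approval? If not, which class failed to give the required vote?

Not approved — the Series C shares did not give the required vote.

Series A: 3/4 of 6513918 = 4885438.50, rounded up to 4885439; 4,885,439 required, 4,885,473 in favor — approved.
Series B: 2/3 of 2713490 = 1808993.33, rounded up to 1808994; 1,808,994 required, 1,808,994 in favor — approved.
Series C: 2/3 of 941894 = 627929.33, rounded up to 627930; 627,930 required, 627,717 in favor — not approved.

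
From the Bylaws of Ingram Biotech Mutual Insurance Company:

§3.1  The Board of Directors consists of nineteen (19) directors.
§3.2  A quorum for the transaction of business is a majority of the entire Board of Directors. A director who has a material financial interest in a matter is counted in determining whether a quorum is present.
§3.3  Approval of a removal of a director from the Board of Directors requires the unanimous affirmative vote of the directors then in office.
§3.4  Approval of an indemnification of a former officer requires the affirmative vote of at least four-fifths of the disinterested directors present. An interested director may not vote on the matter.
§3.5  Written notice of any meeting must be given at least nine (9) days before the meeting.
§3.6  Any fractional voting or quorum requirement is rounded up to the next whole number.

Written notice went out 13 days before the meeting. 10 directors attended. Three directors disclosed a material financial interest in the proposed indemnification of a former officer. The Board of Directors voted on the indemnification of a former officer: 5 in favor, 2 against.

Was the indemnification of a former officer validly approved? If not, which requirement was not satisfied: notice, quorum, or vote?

Notice: 13 days given; 9 required (13 ≥ 9). Satisfied.
Quorum: 10 present (interested directors count toward quorum); quorum is 10. Satisfied.
Vote: the indemnification of a former officer requires four-fifths of the disinterested directors present (10 − 3 = 7). 4/5 of 7 = 5.60, rounded up to 6, so 6 affirmative votes are needed; 5 voted in favor. Not satisfied.

Invalid — vote requirement not satisfied.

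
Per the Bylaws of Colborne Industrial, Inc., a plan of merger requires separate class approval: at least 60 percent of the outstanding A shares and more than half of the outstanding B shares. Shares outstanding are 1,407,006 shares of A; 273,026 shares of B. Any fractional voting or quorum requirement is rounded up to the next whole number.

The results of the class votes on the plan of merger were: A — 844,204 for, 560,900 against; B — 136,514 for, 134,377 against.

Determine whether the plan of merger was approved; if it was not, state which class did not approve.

Approved — every class gave the required vote.

A: 3/5 of 1407006 = 844203.60, rounded up to 844204; 844,204 required, 844,204 in favor — approved.
B: a majority of 273026 is 136514; 136,514 required, 136,514 in favor — approved.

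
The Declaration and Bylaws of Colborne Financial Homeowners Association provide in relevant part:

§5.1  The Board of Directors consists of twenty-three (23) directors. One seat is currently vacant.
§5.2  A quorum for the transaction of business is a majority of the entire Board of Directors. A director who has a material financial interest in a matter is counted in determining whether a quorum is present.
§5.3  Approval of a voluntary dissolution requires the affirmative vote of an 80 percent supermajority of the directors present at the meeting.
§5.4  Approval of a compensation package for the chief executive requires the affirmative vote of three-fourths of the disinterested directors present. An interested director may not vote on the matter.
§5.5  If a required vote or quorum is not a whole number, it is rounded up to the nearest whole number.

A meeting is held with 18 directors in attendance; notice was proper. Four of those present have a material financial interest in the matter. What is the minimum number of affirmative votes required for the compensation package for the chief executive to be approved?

The compensation package for the chief executive requires three-fourths of the disinterested directors present (18 − 4 = 14).
3/4 of 14 = 10.50, rounded up to 11.

11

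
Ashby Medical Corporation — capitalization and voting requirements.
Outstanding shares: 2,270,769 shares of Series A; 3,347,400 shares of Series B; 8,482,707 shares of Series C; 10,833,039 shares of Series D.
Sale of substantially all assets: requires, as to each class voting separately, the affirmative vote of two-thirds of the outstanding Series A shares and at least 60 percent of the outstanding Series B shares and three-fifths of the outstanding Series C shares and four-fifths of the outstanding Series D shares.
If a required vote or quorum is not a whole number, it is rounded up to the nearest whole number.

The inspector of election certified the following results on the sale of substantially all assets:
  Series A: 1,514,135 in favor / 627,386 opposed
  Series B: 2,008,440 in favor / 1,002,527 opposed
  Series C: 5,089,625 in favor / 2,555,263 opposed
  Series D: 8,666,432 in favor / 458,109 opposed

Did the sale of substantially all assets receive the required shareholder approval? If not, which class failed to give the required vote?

Approved — every class gave the required vote.

Series A: 2/3 of 2270769 = 1513846; 1,513,846 required, 1,514,135 in favor — approved.
Series B: 3/5 of 3347400 = 2008440; 2,008,440 required, 2,008,440 in favor — approved.
Series C: 3/5 of 8482707 = 5089624.20, rounded up to 5089625; 5,089,625 required, 5,089,625 in favor — approved.
Series D: 4/5 of 10833039 = 8666431.20, rounded up to 8666432; 8,666,432 required, 8,666,432 in favor — approved.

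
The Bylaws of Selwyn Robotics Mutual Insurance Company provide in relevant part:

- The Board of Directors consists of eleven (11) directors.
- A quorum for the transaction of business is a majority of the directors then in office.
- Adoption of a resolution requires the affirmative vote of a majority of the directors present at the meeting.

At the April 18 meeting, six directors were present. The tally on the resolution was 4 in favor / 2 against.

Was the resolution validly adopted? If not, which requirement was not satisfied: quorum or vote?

Valid — all requirements satisfied.

Quorum: 6 present; quorum is 6. Satisfied.
Vote: the resolution requires a majority of the directors present (6). A majority of 6 is 4, so 4 affirmative votes are needed; 4 voted in favor. Satisfied.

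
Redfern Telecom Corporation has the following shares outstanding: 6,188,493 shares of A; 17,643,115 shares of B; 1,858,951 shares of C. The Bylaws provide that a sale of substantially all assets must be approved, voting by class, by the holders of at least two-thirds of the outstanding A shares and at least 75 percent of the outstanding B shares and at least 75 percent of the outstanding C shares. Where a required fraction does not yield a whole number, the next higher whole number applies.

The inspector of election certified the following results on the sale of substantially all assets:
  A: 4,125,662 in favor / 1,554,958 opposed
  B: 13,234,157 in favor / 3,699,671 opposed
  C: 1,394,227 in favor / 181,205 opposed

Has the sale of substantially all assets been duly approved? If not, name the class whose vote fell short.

Approved — every class gave the required vote.

A: 2/3 of 6188493 = 4125662; 4,125,662 required, 4,125,662 in favor — approved.
B: 3/4 of 17643115 = 13232336.25, rounded up to 13232337; 13,232,337 required, 13,234,157 in favor — approved.
C: 3/4 of 1858951 = 1394213.25, rounded up to 1394214; 1,394,214 required, 1,394,227 in favor — approved.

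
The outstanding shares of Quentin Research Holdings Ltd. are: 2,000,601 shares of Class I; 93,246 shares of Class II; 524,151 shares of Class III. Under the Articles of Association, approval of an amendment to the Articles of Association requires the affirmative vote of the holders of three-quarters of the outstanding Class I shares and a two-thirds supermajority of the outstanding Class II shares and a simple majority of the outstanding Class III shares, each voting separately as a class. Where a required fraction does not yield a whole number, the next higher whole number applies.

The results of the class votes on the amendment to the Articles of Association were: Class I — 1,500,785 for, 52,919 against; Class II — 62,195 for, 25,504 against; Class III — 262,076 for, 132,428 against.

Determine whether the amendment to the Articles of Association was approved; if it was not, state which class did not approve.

Class I: 3/4 of 2000601 = 1500450.75, rounded up to 1500451; 1,500,451 required, 1,500,785 in favor — approved.
Class II: 2/3 of 93246 = 62164; 62,164 required, 62,195 in favor — approved.
Class III: a majority of 524151 is 262076; 262,076 required, 262,076 in favor — approved.

Approved — every class gave the required vote.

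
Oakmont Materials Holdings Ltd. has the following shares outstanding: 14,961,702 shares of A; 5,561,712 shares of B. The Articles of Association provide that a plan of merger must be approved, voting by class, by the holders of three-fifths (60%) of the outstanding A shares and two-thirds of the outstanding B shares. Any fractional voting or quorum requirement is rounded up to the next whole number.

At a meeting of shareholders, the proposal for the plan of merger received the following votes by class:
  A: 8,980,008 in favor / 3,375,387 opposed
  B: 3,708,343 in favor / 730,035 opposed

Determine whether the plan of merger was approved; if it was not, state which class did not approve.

Approved — every class gave the required vote.

A: 3/5 of 14961702 = 8977021.20, rounded up to 8977022; 8,977,022 required, 8,980,008 in favor — approved.
B: 2/3 of 5561712 = 3707808; 3,707,808 required, 3,708,343 in favor — approved.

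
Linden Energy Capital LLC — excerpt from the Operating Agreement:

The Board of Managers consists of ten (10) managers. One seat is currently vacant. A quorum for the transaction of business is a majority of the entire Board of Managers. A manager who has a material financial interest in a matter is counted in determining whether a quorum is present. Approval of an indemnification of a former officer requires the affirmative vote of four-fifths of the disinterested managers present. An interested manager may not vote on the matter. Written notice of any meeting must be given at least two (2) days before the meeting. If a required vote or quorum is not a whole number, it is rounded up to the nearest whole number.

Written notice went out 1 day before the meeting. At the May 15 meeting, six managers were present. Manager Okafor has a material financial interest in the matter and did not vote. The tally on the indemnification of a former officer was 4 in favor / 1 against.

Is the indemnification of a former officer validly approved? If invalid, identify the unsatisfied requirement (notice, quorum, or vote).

Notice: 1 day given; 2 required (1 < 2). Not satisfied.
Quorum: 6 present (interested managers count toward quorum); quorum is 6. Satisfied.
Vote: the indemnification of a former officer requires four-fifths of the disinterested managers present (6 − 1 = 5). 4/5 of 5 = 4, so 4 affirmative votes are needed; 4 voted in favor. Satisfied.

Invalid — notice requirement not satisfied.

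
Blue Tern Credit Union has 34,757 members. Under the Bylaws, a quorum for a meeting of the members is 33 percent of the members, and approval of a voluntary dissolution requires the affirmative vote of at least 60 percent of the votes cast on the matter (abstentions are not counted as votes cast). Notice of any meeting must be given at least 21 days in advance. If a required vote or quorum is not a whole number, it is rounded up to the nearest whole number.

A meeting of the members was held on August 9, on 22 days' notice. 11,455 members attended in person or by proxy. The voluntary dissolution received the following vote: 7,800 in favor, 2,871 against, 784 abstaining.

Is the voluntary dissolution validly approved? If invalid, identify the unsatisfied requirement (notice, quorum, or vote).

Invalid — quorum requirement not satisfied.

Notice: 22 days given; 21 required. Satisfied.
Quorum: 33% of 34,757 = 11,469.81, rounded up to 11,470; 11,455 present. Not satisfied.
Vote: requires three-fifths of the votes cast (11,455 − 784 abstaining = 10,671); 3/5 of 10671 = 6402.60, rounded up to 6403, so 6,403 needed; 7,800 in favor. Satisfied.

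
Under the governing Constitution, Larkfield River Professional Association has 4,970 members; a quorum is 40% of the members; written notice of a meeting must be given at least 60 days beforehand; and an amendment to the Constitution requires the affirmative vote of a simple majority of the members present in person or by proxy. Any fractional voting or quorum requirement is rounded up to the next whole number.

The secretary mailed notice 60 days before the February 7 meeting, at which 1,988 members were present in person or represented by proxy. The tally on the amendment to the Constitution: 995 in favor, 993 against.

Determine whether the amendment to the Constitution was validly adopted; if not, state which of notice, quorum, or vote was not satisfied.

Notice: 60 days given; 60 required. Satisfied.
Quorum: 40% of 4,970 = 1,988; 1,988 present. Satisfied.
Vote: requires a majority of those present (1,988); a majority of 1988 is 995, so 995 needed; 995 in favor. Satisfied.

Valid — all requirements satisfied.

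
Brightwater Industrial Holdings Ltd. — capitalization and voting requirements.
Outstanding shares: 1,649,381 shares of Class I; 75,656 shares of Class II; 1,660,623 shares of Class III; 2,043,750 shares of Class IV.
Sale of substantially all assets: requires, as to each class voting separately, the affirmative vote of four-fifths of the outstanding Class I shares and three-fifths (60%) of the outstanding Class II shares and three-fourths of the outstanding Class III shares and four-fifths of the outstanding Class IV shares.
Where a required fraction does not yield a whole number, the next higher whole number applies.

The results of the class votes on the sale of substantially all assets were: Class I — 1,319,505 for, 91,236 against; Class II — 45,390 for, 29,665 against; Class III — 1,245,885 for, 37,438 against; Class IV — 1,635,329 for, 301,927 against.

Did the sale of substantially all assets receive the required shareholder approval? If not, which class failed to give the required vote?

Class I: 4/5 of 1649381 = 1319504.80, rounded up to 1319505; 1,319,505 required, 1,319,505 in favor — approved.
Class II: 3/5 of 75656 = 45393.60, rounded up to 45394; 45,394 required, 45,390 in favor — not approved.
Class III: 3/4 of 1660623 = 1245467.25, rounded up to 1245468; 1,245,468 required, 1,245,885 in favor — approved.
Class IV: 4/5 of 2043750 = 1635000; 1,635,000 required, 1,635,329 in favor — approved.

Not approved — the Class II shares did not give the required vote.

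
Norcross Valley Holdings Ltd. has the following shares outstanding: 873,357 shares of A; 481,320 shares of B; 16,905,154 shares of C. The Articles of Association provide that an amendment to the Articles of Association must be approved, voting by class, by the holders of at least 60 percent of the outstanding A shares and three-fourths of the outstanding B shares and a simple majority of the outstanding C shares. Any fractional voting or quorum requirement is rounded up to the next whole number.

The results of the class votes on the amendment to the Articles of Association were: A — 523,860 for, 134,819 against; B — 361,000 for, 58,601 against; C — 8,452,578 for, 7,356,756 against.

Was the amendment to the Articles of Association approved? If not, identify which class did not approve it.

Not approved — the A shares did not give the required vote.

A: 3/5 of 873357 = 524014.20, rounded up to 524015; 524,015 required, 523,860 in favor — not approved.
B: 3/4 of 481320 = 360990; 360,990 required, 361,000 in favor — approved.
C: a majority of 16905154 is 8452578; 8,452,578 required, 8,452,578 in favor — approved.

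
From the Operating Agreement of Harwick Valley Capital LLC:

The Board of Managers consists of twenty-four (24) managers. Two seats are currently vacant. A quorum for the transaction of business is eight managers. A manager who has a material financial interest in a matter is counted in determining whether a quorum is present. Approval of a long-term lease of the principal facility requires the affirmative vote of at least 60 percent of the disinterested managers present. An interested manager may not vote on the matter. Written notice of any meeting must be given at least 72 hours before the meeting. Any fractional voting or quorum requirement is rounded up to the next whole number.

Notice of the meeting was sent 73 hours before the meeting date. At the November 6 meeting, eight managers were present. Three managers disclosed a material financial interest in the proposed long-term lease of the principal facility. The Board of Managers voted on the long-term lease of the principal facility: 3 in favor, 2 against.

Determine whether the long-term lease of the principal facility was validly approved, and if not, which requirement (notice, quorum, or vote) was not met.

Notice: 73 hours given; 72 required (73 ≥ 72). Satisfied.
Quorum: 8 present (interested managers count toward quorum); quorum is 8. Satisfied.
Vote: the long-term lease of the principal facility requires three-fifths of the disinterested managers present (8 − 3 = 5). 3/5 of 5 = 3, so 3 affirmative votes are needed; 3 voted in favor. Satisfied.

Valid — all requirements satisfied.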